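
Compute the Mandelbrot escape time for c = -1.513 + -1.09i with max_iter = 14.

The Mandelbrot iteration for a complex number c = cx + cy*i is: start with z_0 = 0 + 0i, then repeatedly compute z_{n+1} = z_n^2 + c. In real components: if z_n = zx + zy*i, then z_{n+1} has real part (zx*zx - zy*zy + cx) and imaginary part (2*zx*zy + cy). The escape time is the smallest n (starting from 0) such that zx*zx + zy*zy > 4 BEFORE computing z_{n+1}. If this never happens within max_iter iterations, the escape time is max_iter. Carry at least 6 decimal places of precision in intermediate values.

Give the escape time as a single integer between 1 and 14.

z_0 = 0 + 0i, c = -1.5130 + -1.0900i
Iter 1: z = -1.5130 + -1.0900i, |z|^2 = 3.4773
Iter 2: z = -0.4119 + 2.2083i, |z|^2 = 5.0465
Escaped at iteration 2

Answer: 2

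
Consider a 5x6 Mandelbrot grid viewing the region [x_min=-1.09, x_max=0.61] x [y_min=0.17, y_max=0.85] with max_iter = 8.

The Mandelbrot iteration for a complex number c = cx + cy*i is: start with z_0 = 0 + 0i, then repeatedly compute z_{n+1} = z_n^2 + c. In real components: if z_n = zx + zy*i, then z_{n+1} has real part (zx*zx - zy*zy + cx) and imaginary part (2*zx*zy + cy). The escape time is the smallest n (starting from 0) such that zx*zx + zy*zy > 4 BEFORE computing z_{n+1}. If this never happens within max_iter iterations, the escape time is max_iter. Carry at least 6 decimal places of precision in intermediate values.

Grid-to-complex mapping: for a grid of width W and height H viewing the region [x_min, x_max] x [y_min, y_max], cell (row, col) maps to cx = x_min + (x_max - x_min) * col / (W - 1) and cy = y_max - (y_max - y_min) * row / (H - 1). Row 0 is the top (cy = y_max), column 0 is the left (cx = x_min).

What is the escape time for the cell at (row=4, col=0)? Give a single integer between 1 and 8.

z_0 = 0 + 0i, c = -1.0900 + 0.3060i
Iter 1: z = -1.0900 + 0.3060i, |z|^2 = 1.2817
Iter 2: z = 0.0045 + -0.3611i, |z|^2 = 0.1304
Iter 3: z = -1.2204 + 0.3028i, |z|^2 = 1.5809
Iter 4: z = 0.3076 + -0.4330i, |z|^2 = 0.2821
Iter 5: z = -1.1829 + 0.0396i, |z|^2 = 1.4007
Iter 6: z = 0.3076 + 0.2123i, |z|^2 = 0.1397
Iter 7: z = -1.0404 + 0.4366i, |z|^2 = 1.2731

Answer: 8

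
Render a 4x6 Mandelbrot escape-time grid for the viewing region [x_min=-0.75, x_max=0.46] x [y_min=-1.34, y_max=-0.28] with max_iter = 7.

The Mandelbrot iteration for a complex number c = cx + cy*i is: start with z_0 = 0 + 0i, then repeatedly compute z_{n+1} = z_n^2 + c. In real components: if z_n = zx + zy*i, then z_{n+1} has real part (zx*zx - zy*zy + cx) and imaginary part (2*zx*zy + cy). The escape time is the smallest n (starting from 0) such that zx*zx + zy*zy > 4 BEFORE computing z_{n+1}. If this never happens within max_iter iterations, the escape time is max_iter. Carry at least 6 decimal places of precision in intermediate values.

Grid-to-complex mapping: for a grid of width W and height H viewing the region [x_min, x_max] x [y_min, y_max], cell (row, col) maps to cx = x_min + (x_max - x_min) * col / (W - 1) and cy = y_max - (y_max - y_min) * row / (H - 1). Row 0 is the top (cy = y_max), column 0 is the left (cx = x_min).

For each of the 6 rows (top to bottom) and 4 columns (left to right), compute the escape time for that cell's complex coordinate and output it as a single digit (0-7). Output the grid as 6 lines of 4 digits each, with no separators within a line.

Answer: 7777
6775
4774
4563
3442
2222

Derivation:
(row=0, col=0): c = -0.7500 + -0.2800i → escape time 7
(row=0, col=1): c = -0.3467 + -0.2800i → escape time 7
(row=0, col=2): c = 0.0567 + -0.2800i → escape time 7
(row=0, col=3): c = 0.4600 + -0.2800i → escape time 7
(row=1, col=0): c = -0.7500 + -0.4920i → escape time 6
(row=1, col=1): c = -0.3467 + -0.4920i → escape time 7
(row=1, col=2): c = 0.0567 + -0.4920i → escape time 7
(row=1, col=3): c = 0.4600 + -0.4920i → escape time 5
(row=2, col=0): c = -0.7500 + -0.7040i → escape time 4
(row=2, col=1): c = -0.3467 + -0.7040i → escape time 7
(row=2, col=2): c = 0.0567 + -0.7040i → escape time 7
(row=2, col=3): c = 0.4600 + -0.7040i → escape time 4
(row=3, col=0): c = -0.7500 + -0.9160i → escape time 4
(row=3, col=1): c = -0.3467 + -0.9160i → escape time 5
(row=3, col=2): c = 0.0567 + -0.9160i → escape time 6
(row=3, col=3): c = 0.4600 + -0.9160i → escape time 3
(row=4, col=0): c = -0.7500 + -1.1280i → escape time 3
(row=4, col=1): c = -0.3467 + -1.1280i → escape time 4
(row=4, col=2): c = 0.0567 + -1.1280i → escape time 4
(row=4, col=3): c = 0.4600 + -1.1280i → escape time 2
(row=5, col=0): c = -0.7500 + -1.3400i → escape time 2
(row=5, col=1): c = -0.3467 + -1.3400i → escape time 2
(row=5, col=2): c = 0.0567 + -1.3400i → escape time 2
(row=5, col=3): c = 0.4600 + -1.3400i → escape time 2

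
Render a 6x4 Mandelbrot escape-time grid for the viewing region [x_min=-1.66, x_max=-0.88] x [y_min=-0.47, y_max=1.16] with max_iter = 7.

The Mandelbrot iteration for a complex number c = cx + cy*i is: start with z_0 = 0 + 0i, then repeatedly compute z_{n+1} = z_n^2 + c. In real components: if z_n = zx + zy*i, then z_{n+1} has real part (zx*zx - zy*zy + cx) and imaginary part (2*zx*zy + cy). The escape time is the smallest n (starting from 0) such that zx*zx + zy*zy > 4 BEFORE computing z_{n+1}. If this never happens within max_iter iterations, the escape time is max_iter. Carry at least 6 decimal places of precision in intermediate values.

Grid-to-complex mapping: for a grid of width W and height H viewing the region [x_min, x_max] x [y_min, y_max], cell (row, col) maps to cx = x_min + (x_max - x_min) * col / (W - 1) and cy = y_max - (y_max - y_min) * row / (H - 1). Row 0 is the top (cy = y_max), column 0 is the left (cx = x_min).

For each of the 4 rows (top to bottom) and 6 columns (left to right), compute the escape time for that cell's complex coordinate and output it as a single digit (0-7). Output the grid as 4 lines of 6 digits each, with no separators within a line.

Answer: 122333
333345
677777
334556

Derivation:
(row=0, col=0): c = -1.6600 + 1.1600i → escape time 1
(row=0, col=1): c = -1.5040 + 1.1600i → escape time 2
(row=0, col=2): c = -1.3480 + 1.1600i → escape time 2
(row=0, col=3): c = -1.1920 + 1.1600i → escape time 3
(row=0, col=4): c = -1.0360 + 1.1600i → escape time 3
(row=0, col=5): c = -0.8800 + 1.1600i → escape time 3
(row=1, col=0): c = -1.6600 + 0.6167i → escape time 3
(row=1, col=1): c = -1.5040 + 0.6167i → escape time 3
(row=1, col=2): c = -1.3480 + 0.6167i → escape time 3
(row=1, col=3): c = -1.1920 + 0.6167i → escape time 3
(row=1, col=4): c = -1.0360 + 0.6167i → escape time 4
(row=1, col=5): c = -0.8800 + 0.6167i → escape time 5
(row=2, col=0): c = -1.6600 + 0.0733i → escape time 6
(row=2, col=1): c = -1.5040 + 0.0733i → escape time 7
(row=2, col=2): c = -1.3480 + 0.0733i → escape time 7
(row=2, col=3): c = -1.1920 + 0.0733i → escape time 7
(row=2, col=4): c = -1.0360 + 0.0733i → escape time 7
(row=2, col=5): c = -0.8800 + 0.0733i → escape time 7
(row=3, col=0): c = -1.6600 + -0.4700i → escape time 3
(row=3, col=1): c = -1.5040 + -0.4700i → escape time 3
(row=3, col=2): c = -1.3480 + -0.4700i → escape time 4
(row=3, col=3): c = -1.1920 + -0.4700i → escape time 5
(row=3, col=4): c = -1.0360 + -0.4700i → escape time 5
(row=3, col=5): c = -0.8800 + -0.4700i → escape time 6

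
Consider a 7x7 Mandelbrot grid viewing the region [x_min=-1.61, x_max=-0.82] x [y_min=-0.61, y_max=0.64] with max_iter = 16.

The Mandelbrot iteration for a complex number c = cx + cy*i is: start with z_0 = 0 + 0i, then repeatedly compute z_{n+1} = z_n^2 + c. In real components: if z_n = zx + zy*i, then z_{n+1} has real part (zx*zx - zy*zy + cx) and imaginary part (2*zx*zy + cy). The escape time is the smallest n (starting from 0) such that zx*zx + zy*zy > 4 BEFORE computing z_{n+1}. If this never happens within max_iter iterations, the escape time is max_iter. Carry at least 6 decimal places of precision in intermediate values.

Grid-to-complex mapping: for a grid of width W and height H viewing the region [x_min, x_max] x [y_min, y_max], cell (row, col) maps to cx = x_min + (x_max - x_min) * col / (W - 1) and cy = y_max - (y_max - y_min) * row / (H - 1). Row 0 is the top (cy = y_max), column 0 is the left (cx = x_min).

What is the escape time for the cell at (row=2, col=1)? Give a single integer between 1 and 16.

Answer: 5

Derivation:
z_0 = 0 + 0i, c = -1.4783 + 0.2233i
Iter 1: z = -1.4783 + 0.2233i, |z|^2 = 2.2353
Iter 2: z = 0.6573 + -0.4370i, |z|^2 = 0.6229
Iter 3: z = -1.2373 + -0.3511i, |z|^2 = 1.6542
Iter 4: z = -0.0707 + 1.0922i, |z|^2 = 1.1978
Iter 5: z = -2.6661 + 0.0689i, |z|^2 = 7.1131
Escaped at iteration 5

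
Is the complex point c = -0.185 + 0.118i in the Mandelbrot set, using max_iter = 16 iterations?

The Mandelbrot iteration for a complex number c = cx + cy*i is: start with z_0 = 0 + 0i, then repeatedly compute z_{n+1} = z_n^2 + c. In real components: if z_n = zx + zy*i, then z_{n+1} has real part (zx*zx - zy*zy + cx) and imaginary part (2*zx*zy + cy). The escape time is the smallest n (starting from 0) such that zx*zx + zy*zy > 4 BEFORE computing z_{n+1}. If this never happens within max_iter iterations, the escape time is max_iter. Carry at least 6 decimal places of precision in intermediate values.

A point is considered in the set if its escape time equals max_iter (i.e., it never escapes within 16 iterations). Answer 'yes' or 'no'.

z_0 = 0 + 0i, c = -0.1850 + 0.1180i
Iter 1: z = -0.1850 + 0.1180i, |z|^2 = 0.0481
Iter 2: z = -0.1647 + 0.0743i, |z|^2 = 0.0327
Iter 3: z = -0.1634 + 0.0935i, |z|^2 = 0.0354
Iter 4: z = -0.1670 + 0.0874i, |z|^2 = 0.0355
Iter 5: z = -0.1647 + 0.0888i, |z|^2 = 0.0350
Iter 6: z = -0.1657 + 0.0887i, |z|^2 = 0.0353
Iter 7: z = -0.1654 + 0.0886i, |z|^2 = 0.0352
Iter 8: z = -0.1655 + 0.0887i, |z|^2 = 0.0353
Iter 9: z = -0.1655 + 0.0886i, |z|^2 = 0.0352
Iter 10: z = -0.1655 + 0.0887i, |z|^2 = 0.0352
Iter 11: z = -0.1655 + 0.0887i, |z|^2 = 0.0352
Iter 12: z = -0.1655 + 0.0887i, |z|^2 = 0.0352
Iter 13: z = -0.1655 + 0.0887i, |z|^2 = 0.0352
Iter 14: z = -0.1655 + 0.0887i, |z|^2 = 0.0352
Iter 15: z = -0.1655 + 0.0887i, |z|^2 = 0.0352
Did not escape in 16 iterations → in set

Answer: yes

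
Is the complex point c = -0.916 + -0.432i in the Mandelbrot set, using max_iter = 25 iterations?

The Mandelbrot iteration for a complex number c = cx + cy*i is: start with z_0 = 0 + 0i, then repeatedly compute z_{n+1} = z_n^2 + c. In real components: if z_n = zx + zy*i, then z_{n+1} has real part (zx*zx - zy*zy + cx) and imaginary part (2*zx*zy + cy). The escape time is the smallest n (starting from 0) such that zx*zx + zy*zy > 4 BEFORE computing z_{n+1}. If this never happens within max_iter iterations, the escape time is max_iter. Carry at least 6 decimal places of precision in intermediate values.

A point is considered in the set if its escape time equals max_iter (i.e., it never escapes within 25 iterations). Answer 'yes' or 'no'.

Answer: no

Derivation:
z_0 = 0 + 0i, c = -0.9160 + -0.4320i
Iter 1: z = -0.9160 + -0.4320i, |z|^2 = 1.0257
Iter 2: z = -0.2636 + 0.3594i, |z|^2 = 0.1987
Iter 3: z = -0.9757 + -0.6215i, |z|^2 = 1.3382
Iter 4: z = -0.3502 + 0.7807i, |z|^2 = 0.7322
Iter 5: z = -1.4029 + -0.9788i, |z|^2 = 2.9263
Iter 6: z = 0.0941 + 2.3145i, |z|^2 = 5.3656
Escaped at iteration 6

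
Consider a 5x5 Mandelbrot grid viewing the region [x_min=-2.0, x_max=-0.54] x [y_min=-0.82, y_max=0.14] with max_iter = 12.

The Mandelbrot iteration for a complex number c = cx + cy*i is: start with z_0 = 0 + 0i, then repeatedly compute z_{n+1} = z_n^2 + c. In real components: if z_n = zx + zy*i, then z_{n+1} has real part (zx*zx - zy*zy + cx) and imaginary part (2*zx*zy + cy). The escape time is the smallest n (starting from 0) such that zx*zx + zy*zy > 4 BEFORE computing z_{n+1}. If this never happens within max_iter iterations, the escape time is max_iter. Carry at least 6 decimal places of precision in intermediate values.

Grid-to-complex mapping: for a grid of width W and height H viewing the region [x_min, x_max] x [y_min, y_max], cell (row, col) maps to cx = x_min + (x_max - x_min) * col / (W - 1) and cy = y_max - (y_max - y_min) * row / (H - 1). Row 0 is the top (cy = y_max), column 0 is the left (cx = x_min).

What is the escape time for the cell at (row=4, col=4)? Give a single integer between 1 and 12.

Answer: 5

Derivation:
z_0 = 0 + 0i, c = -0.5400 + -0.8200i
Iter 1: z = -0.5400 + -0.8200i, |z|^2 = 0.9640
Iter 2: z = -0.9208 + 0.0656i, |z|^2 = 0.8522
Iter 3: z = 0.3036 + -0.9408i, |z|^2 = 0.9773
Iter 4: z = -1.3330 + -1.3912i, |z|^2 = 3.7122
Iter 5: z = -0.6986 + 2.8889i, |z|^2 = 8.8336
Escaped at iteration 5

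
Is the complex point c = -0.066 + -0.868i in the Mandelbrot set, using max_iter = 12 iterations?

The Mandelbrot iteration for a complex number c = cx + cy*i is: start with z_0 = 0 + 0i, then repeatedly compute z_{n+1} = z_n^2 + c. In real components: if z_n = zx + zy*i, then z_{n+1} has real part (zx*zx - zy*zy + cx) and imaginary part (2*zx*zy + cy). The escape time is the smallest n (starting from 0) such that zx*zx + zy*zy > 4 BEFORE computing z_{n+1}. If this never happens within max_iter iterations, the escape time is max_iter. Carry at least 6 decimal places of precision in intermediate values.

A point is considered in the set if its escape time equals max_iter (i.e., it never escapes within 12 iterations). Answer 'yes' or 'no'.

z_0 = 0 + 0i, c = -0.0660 + -0.8680i
Iter 1: z = -0.0660 + -0.8680i, |z|^2 = 0.7578
Iter 2: z = -0.8151 + -0.7534i, |z|^2 = 1.2320
Iter 3: z = 0.0307 + 0.3602i, |z|^2 = 0.1307
Iter 4: z = -0.1948 + -0.8459i, |z|^2 = 0.7535
Iter 5: z = -0.7436 + -0.5385i, |z|^2 = 0.8429
Iter 6: z = 0.1970 + -0.0672i, |z|^2 = 0.0433
Iter 7: z = -0.0317 + -0.8945i, |z|^2 = 0.8011
Iter 8: z = -0.8651 + -0.8113i, |z|^2 = 1.4065
Iter 9: z = 0.0242 + 0.5356i, |z|^2 = 0.2875
Iter 10: z = -0.3523 + -0.8420i, |z|^2 = 0.8332
Iter 11: z = -0.6509 + -0.2746i, |z|^2 = 0.4991
Did not escape in 12 iterations → in set

Answer: yes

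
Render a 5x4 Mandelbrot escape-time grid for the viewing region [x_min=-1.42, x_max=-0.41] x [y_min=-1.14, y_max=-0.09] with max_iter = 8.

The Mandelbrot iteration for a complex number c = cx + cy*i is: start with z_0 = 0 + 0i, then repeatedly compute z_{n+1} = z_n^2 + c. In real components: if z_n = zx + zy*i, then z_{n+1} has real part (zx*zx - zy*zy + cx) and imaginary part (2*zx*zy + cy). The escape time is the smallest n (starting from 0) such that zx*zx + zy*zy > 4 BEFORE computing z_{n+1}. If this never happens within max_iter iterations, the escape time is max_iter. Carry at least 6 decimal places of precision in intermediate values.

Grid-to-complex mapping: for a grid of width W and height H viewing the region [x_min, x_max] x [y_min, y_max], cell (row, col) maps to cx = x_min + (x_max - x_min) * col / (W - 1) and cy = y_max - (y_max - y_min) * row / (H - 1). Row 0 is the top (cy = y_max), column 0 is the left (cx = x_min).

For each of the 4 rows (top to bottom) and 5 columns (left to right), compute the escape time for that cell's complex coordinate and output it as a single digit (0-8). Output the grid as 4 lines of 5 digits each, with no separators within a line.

Answer: 88888
46688
33446
23334

Derivation:
(row=0, col=0): c = -1.4200 + -0.0900i → escape time 8
(row=0, col=1): c = -1.1675 + -0.0900i → escape time 8
(row=0, col=2): c = -0.9150 + -0.0900i → escape time 8
(row=0, col=3): c = -0.6625 + -0.0900i → escape time 8
(row=0, col=4): c = -0.4100 + -0.0900i → escape time 8
(row=1, col=0): c = -1.4200 + -0.4400i → escape time 4
(row=1, col=1): c = -1.1675 + -0.4400i → escape time 6
(row=1, col=2): c = -0.9150 + -0.4400i → escape time 6
(row=1, col=3): c = -0.6625 + -0.4400i → escape time 8
(row=1, col=4): c = -0.4100 + -0.4400i → escape time 8
(row=2, col=0): c = -1.4200 + -0.7900i → escape time 3
(row=2, col=1): c = -1.1675 + -0.7900i → escape time 3
(row=2, col=2): c = -0.9150 + -0.7900i → escape time 4
(row=2, col=3): c = -0.6625 + -0.7900i → escape time 4
(row=2, col=4): c = -0.4100 + -0.7900i → escape time 6
(row=3, col=0): c = -1.4200 + -1.1400i → escape time 2
(row=3, col=1): c = -1.1675 + -1.1400i → escape time 3
(row=3, col=2): c = -0.9150 + -1.1400i → escape time 3
(row=3, col=3): c = -0.6625 + -1.1400i → escape time 3
(row=3, col=4): c = -0.4100 + -1.1400i → escape time 4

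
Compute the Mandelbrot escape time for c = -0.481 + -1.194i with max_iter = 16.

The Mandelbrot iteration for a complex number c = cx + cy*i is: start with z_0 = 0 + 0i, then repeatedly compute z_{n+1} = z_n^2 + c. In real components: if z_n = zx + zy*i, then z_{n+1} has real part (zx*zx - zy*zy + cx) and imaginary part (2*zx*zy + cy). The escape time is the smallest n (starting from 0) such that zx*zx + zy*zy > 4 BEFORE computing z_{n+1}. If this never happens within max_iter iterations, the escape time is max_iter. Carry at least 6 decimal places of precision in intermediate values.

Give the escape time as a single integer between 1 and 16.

Answer: 3

Derivation:
z_0 = 0 + 0i, c = -0.4810 + -1.1940i
Iter 1: z = -0.4810 + -1.1940i, |z|^2 = 1.6570
Iter 2: z = -1.6753 + -0.0454i, |z|^2 = 2.8086
Iter 3: z = 2.3235 + -1.0420i, |z|^2 = 6.4843
Escaped at iteration 3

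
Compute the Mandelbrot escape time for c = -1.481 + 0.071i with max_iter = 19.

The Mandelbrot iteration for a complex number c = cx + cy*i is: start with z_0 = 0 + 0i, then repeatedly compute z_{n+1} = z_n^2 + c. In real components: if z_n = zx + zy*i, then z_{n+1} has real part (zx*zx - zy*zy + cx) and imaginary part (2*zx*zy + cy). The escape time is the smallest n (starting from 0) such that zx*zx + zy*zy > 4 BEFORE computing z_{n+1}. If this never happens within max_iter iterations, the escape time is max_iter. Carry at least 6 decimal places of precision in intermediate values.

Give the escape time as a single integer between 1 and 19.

Answer: 7

Derivation:
z_0 = 0 + 0i, c = -1.4810 + 0.0710i
Iter 1: z = -1.4810 + 0.0710i, |z|^2 = 2.1984
Iter 2: z = 0.7073 + -0.1393i, |z|^2 = 0.5197
Iter 3: z = -1.0001 + -0.1261i, |z|^2 = 1.0161
Iter 4: z = -0.4967 + 0.3232i, |z|^2 = 0.3511
Iter 5: z = -1.3387 + -0.2500i, |z|^2 = 1.8547
Iter 6: z = 0.2487 + 0.7404i, |z|^2 = 0.6100
Iter 7: z = -1.9673 + 0.4393i, |z|^2 = 4.0633
Escaped at iteration 7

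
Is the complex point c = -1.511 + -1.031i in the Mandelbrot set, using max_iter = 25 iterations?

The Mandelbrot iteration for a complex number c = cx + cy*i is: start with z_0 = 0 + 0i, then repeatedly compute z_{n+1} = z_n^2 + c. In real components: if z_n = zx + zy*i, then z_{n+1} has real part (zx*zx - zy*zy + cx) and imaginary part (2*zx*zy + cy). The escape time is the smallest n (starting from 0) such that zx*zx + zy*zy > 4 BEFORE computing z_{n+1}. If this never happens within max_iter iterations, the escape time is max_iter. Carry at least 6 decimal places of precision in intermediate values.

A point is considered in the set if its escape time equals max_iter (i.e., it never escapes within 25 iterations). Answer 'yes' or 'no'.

z_0 = 0 + 0i, c = -1.5110 + -1.0310i
Iter 1: z = -1.5110 + -1.0310i, |z|^2 = 3.3461
Iter 2: z = -0.2908 + 2.0847i, |z|^2 = 4.4305
Escaped at iteration 2

Answer: no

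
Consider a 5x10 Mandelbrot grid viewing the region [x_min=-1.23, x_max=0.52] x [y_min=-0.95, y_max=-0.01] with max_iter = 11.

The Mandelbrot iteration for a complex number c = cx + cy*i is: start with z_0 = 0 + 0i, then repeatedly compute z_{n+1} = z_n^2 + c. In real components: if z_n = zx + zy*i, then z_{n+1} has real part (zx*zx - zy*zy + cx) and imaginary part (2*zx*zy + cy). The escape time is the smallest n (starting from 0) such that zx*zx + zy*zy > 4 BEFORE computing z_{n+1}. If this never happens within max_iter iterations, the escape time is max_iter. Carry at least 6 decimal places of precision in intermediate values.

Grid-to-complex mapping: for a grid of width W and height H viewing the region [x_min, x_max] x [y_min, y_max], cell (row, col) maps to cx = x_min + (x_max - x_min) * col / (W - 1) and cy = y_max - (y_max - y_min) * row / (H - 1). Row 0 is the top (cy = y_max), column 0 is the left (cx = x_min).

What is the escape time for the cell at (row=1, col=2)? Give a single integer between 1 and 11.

z_0 = 0 + 0i, c = -0.3550 + -0.1144i
Iter 1: z = -0.3550 + -0.1144i, |z|^2 = 0.1391
Iter 2: z = -0.2421 + -0.0332i, |z|^2 = 0.0597
Iter 3: z = -0.2975 + -0.0984i, |z|^2 = 0.0982
Iter 4: z = -0.2762 + -0.0559i, |z|^2 = 0.0794
Iter 5: z = -0.2819 + -0.0836i, |z|^2 = 0.0864
Iter 6: z = -0.2825 + -0.0673i, |z|^2 = 0.0844
Iter 7: z = -0.2797 + -0.0764i, |z|^2 = 0.0841
Iter 8: z = -0.2826 + -0.0717i, |z|^2 = 0.0850
Iter 9: z = -0.2803 + -0.0739i, |z|^2 = 0.0840
Iter 10: z = -0.2819 + -0.0730i, |z|^2 = 0.0848

Answer: 11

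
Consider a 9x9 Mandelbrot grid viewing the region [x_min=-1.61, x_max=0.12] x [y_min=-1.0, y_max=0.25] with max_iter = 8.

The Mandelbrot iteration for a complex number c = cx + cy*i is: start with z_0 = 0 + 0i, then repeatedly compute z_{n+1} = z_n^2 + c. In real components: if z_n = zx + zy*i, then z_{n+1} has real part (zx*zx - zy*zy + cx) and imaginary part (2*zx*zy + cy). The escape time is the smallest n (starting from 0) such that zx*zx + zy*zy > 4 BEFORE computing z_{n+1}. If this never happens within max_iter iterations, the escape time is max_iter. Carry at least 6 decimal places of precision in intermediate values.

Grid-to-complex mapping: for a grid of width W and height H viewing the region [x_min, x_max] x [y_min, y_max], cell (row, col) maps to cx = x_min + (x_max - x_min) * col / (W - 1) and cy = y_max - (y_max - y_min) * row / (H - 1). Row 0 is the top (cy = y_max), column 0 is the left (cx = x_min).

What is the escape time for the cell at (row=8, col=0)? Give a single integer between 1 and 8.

Answer: 2

Derivation:
z_0 = 0 + 0i, c = -1.6100 + -1.0000i
Iter 1: z = -1.6100 + -1.0000i, |z|^2 = 3.5921
Iter 2: z = -0.0179 + 2.2200i, |z|^2 = 4.9287
Escaped at iteration 2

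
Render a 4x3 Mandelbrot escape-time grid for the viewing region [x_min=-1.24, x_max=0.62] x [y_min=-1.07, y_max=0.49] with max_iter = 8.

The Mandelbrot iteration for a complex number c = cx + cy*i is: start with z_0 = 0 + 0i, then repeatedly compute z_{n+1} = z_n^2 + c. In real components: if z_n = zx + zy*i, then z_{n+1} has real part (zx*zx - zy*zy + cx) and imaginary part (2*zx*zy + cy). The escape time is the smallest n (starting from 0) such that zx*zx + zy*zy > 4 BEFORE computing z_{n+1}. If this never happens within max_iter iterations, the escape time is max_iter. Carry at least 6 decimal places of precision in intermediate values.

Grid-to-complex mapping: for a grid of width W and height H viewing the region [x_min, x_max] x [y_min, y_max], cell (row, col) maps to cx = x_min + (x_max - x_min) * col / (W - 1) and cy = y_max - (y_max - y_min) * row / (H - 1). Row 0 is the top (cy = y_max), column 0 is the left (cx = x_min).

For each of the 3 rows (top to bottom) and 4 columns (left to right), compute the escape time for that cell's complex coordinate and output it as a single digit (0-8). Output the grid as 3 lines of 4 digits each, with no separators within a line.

(row=0, col=0): c = -1.2400 + 0.4900i → escape time 5
(row=0, col=1): c = -0.6200 + 0.4900i → escape time 8
(row=0, col=2): c = 0.0000 + 0.4900i → escape time 8
(row=0, col=3): c = 0.6200 + 0.4900i → escape time 3
(row=1, col=0): c = -1.2400 + -0.2900i → escape time 8
(row=1, col=1): c = -0.6200 + -0.2900i → escape time 8
(row=1, col=2): c = 0.0000 + -0.2900i → escape time 8
(row=1, col=3): c = 0.6200 + -0.2900i → escape time 4
(row=2, col=0): c = -1.2400 + -1.0700i → escape time 3
(row=2, col=1): c = -0.6200 + -1.0700i → escape time 3
(row=2, col=2): c = 0.0000 + -1.0700i → escape time 5
(row=2, col=3): c = 0.6200 + -1.0700i → escape time 2

Answer: 5883
8884
3352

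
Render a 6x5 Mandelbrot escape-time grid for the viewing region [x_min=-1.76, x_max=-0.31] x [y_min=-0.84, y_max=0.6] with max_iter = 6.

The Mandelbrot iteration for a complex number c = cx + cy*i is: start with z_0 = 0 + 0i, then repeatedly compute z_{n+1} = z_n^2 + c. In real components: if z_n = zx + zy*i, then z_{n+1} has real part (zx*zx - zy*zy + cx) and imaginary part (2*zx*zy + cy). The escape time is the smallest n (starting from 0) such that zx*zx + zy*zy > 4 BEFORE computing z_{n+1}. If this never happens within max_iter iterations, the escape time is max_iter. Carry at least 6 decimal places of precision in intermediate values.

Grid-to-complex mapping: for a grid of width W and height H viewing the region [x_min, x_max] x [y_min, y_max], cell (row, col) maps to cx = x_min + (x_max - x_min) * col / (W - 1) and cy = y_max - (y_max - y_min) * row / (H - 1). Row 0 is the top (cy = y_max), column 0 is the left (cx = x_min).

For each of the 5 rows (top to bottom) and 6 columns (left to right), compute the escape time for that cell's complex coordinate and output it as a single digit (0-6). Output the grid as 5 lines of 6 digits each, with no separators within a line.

Answer: 333566
456666
466666
335666
233346

Derivation:
(row=0, col=0): c = -1.7600 + 0.6000i → escape time 3
(row=0, col=1): c = -1.4700 + 0.6000i → escape time 3
(row=0, col=2): c = -1.1800 + 0.6000i → escape time 3
(row=0, col=3): c = -0.8900 + 0.6000i → escape time 5
(row=0, col=4): c = -0.6000 + 0.6000i → escape time 6
(row=0, col=5): c = -0.3100 + 0.6000i → escape time 6
(row=1, col=0): c = -1.7600 + 0.2400i → escape time 4
(row=1, col=1): c = -1.4700 + 0.2400i → escape time 5
(row=1, col=2): c = -1.1800 + 0.2400i → escape time 6
(row=1, col=3): c = -0.8900 + 0.2400i → escape time 6
(row=1, col=4): c = -0.6000 + 0.2400i → escape time 6
(row=1, col=5): c = -0.3100 + 0.2400i → escape time 6
(row=2, col=0): c = -1.7600 + -0.1200i → escape time 4
(row=2, col=1): c = -1.4700 + -0.1200i → escape time 6
(row=2, col=2): c = -1.1800 + -0.1200i → escape time 6
(row=2, col=3): c = -0.8900 + -0.1200i → escape time 6
(row=2, col=4): c = -0.6000 + -0.1200i → escape time 6
(row=2, col=5): c = -0.3100 + -0.1200i → escape time 6
(row=3, col=0): c = -1.7600 + -0.4800i → escape time 3
(row=3, col=1): c = -1.4700 + -0.4800i → escape time 3
(row=3, col=2): c = -1.1800 + -0.4800i → escape time 5
(row=3, col=3): c = -0.8900 + -0.4800i → escape time 6
(row=3, col=4): c = -0.6000 + -0.4800i → escape time 6
(row=3, col=5): c = -0.3100 + -0.4800i → escape time 6
(row=4, col=0): c = -1.7600 + -0.8400i → escape time 2
(row=4, col=1): c = -1.4700 + -0.8400i → escape time 3
(row=4, col=2): c = -1.1800 + -0.8400i → escape time 3
(row=4, col=3): c = -0.8900 + -0.8400i → escape time 3
(row=4, col=4): c = -0.6000 + -0.8400i → escape time 4
(row=4, col=5): c = -0.3100 + -0.8400i → escape time 6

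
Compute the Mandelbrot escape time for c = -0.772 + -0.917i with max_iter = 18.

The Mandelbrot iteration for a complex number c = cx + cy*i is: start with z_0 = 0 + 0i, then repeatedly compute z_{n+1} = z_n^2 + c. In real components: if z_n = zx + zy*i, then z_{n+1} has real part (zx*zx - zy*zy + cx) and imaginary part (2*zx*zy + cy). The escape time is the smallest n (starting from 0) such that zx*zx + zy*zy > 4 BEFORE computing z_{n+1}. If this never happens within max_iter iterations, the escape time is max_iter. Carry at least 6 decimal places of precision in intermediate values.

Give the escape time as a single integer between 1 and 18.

z_0 = 0 + 0i, c = -0.7720 + -0.9170i
Iter 1: z = -0.7720 + -0.9170i, |z|^2 = 1.4369
Iter 2: z = -1.0169 + 0.4988i, |z|^2 = 1.2829
Iter 3: z = 0.0132 + -1.9316i, |z|^2 = 3.7311
Iter 4: z = -4.5028 + -0.9682i, |z|^2 = 21.2122
Escaped at iteration 4

Answer: 4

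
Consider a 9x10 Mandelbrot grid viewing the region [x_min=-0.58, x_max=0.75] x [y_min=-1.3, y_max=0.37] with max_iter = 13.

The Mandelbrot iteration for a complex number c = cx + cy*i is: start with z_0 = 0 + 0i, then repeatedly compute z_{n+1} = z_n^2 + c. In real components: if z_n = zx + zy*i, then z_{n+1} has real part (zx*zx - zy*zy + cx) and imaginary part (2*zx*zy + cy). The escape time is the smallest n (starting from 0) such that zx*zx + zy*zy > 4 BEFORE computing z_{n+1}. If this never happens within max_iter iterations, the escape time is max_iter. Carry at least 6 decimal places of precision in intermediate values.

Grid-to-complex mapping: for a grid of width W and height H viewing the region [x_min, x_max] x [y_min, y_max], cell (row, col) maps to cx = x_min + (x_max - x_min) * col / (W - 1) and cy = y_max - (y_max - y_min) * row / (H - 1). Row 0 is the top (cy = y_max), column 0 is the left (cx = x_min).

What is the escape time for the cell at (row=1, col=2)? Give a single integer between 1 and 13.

z_0 = 0 + 0i, c = -0.2475 + 0.1844i
Iter 1: z = -0.2475 + 0.1844i, |z|^2 = 0.0953
Iter 2: z = -0.2203 + 0.0931i, |z|^2 = 0.0572
Iter 3: z = -0.2077 + 0.1434i, |z|^2 = 0.0637
Iter 4: z = -0.2249 + 0.1249i, |z|^2 = 0.0662
Iter 5: z = -0.2125 + 0.1283i, |z|^2 = 0.0616
Iter 6: z = -0.2188 + 0.1299i, |z|^2 = 0.0648
Iter 7: z = -0.2165 + 0.1276i, |z|^2 = 0.0632
Iter 8: z = -0.2169 + 0.1292i, |z|^2 = 0.0637
Iter 9: z = -0.2171 + 0.1284i, |z|^2 = 0.0636
Iter 10: z = -0.2168 + 0.1287i, |z|^2 = 0.0636
Iter 11: z = -0.2170 + 0.1286i, |z|^2 = 0.0637
Iter 12: z = -0.2169 + 0.1286i, |z|^2 = 0.0636

Answer: 13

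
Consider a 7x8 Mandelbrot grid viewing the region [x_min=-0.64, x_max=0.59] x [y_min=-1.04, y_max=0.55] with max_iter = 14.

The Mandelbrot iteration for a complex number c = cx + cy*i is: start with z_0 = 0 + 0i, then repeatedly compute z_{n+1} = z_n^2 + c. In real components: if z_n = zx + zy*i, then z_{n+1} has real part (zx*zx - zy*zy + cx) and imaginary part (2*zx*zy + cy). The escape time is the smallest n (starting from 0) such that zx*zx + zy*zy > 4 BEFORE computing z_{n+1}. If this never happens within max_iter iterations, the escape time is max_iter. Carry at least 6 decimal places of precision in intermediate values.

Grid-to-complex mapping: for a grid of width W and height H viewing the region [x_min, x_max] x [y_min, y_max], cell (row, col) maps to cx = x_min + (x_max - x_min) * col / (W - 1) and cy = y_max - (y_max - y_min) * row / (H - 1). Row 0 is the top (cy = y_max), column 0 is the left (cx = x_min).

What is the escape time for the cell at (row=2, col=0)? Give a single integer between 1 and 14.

Answer: 14

Derivation:
z_0 = 0 + 0i, c = -0.6400 + 0.0957i
Iter 1: z = -0.6400 + 0.0957i, |z|^2 = 0.4188
Iter 2: z = -0.2396 + -0.0268i, |z|^2 = 0.0581
Iter 3: z = -0.5833 + 0.1086i, |z|^2 = 0.3521
Iter 4: z = -0.3115 + -0.0309i, |z|^2 = 0.0980
Iter 5: z = -0.5439 + 0.1150i, |z|^2 = 0.3091
Iter 6: z = -0.3574 + -0.0294i, |z|^2 = 0.1286
Iter 7: z = -0.5131 + 0.1167i, |z|^2 = 0.2769
Iter 8: z = -0.3903 + -0.0241i, |z|^2 = 0.1529
Iter 9: z = -0.4882 + 0.1145i, |z|^2 = 0.2515
Iter 10: z = -0.4147 + -0.0161i, |z|^2 = 0.1723
Iter 11: z = -0.4683 + 0.1091i, |z|^2 = 0.2312
Iter 12: z = -0.4326 + -0.0064i, |z|^2 = 0.1872
Iter 13: z = -0.4529 + 0.1013i, |z|^2 = 0.2154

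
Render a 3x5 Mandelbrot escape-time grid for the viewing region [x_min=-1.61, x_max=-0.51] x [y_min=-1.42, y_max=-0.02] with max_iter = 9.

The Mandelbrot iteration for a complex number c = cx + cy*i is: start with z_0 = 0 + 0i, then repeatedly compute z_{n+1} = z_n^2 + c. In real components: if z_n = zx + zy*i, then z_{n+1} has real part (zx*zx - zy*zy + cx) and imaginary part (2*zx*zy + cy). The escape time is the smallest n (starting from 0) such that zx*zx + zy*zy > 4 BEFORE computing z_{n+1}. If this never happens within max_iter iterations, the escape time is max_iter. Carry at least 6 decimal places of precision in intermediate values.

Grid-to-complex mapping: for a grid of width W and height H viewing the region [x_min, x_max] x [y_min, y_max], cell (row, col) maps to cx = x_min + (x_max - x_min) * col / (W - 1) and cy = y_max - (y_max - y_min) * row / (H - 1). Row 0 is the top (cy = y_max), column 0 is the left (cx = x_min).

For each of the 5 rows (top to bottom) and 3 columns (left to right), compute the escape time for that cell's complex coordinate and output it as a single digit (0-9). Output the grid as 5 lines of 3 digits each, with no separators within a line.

(row=0, col=0): c = -1.6100 + -0.0200i → escape time 9
(row=0, col=1): c = -1.0600 + -0.0200i → escape time 9
(row=0, col=2): c = -0.5100 + -0.0200i → escape time 9
(row=1, col=0): c = -1.6100 + -0.3700i → escape time 4
(row=1, col=1): c = -1.0600 + -0.3700i → escape time 8
(row=1, col=2): c = -0.5100 + -0.3700i → escape time 9
(row=2, col=0): c = -1.6100 + -0.7200i → escape time 3
(row=2, col=1): c = -1.0600 + -0.7200i → escape time 3
(row=2, col=2): c = -0.5100 + -0.7200i → escape time 7
(row=3, col=0): c = -1.6100 + -1.0700i → escape time 2
(row=3, col=1): c = -1.0600 + -1.0700i → escape time 3
(row=3, col=2): c = -0.5100 + -1.0700i → escape time 4
(row=4, col=0): c = -1.6100 + -1.4200i → escape time 1
(row=4, col=1): c = -1.0600 + -1.4200i → escape time 2
(row=4, col=2): c = -0.5100 + -1.4200i → escape time 2

Answer: 999
489
337
234
122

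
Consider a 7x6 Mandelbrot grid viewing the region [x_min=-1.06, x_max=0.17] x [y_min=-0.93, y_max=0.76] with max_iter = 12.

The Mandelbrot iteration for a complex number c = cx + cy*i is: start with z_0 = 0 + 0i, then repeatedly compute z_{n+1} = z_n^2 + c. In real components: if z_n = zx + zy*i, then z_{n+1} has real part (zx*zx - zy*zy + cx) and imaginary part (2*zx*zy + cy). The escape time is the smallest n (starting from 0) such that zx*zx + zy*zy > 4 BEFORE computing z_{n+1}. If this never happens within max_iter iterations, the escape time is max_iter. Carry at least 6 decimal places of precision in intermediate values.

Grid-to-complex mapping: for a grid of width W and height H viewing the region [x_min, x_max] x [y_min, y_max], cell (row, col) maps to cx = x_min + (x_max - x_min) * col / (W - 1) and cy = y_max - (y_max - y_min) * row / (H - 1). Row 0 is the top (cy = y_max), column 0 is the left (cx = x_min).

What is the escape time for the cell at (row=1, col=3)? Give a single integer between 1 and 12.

z_0 = 0 + 0i, c = -0.4450 + 0.4220i
Iter 1: z = -0.4450 + 0.4220i, |z|^2 = 0.3761
Iter 2: z = -0.4251 + 0.0464i, |z|^2 = 0.1828
Iter 3: z = -0.2665 + 0.3825i, |z|^2 = 0.2173
Iter 4: z = -0.5203 + 0.2181i, |z|^2 = 0.3183
Iter 5: z = -0.2218 + 0.1950i, |z|^2 = 0.0872
Iter 6: z = -0.4338 + 0.3355i, |z|^2 = 0.3007
Iter 7: z = -0.3693 + 0.1309i, |z|^2 = 0.1536
Iter 8: z = -0.3257 + 0.3253i, |z|^2 = 0.2119
Iter 9: z = -0.4447 + 0.2101i, |z|^2 = 0.2419
Iter 10: z = -0.2914 + 0.2351i, |z|^2 = 0.1402
Iter 11: z = -0.4154 + 0.2850i, |z|^2 = 0.2538

Answer: 12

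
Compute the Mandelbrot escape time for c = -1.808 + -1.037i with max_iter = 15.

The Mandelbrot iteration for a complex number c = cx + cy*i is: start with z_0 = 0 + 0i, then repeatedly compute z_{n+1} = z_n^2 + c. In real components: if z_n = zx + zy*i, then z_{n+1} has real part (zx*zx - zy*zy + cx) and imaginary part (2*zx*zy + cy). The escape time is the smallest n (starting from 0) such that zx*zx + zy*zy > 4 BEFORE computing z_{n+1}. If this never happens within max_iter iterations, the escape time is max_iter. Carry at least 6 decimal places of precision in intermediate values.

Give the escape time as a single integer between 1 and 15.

Answer: 1

Derivation:
z_0 = 0 + 0i, c = -1.8080 + -1.0370i
Iter 1: z = -1.8080 + -1.0370i, |z|^2 = 4.3442
Escaped at iteration 1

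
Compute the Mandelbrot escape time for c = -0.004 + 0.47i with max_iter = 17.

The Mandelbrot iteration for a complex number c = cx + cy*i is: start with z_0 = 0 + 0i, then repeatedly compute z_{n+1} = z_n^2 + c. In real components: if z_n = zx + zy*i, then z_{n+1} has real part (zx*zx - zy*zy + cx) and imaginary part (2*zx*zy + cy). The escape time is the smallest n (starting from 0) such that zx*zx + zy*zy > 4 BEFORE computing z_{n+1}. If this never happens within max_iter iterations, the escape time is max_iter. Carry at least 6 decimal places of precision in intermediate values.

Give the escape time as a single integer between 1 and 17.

z_0 = 0 + 0i, c = -0.0040 + 0.4700i
Iter 1: z = -0.0040 + 0.4700i, |z|^2 = 0.2209
Iter 2: z = -0.2249 + 0.4662i, |z|^2 = 0.2680
Iter 3: z = -0.1708 + 0.2603i, |z|^2 = 0.0969
Iter 4: z = -0.0426 + 0.3811i, |z|^2 = 0.1470
Iter 5: z = -0.1474 + 0.4375i, |z|^2 = 0.2132
Iter 6: z = -0.1737 + 0.3410i, |z|^2 = 0.1465
Iter 7: z = -0.0901 + 0.3515i, |z|^2 = 0.1317
Iter 8: z = -0.1194 + 0.4067i, |z|^2 = 0.1796
Iter 9: z = -0.1551 + 0.3729i, |z|^2 = 0.1631
Iter 10: z = -0.1190 + 0.3543i, |z|^2 = 0.1397
Iter 11: z = -0.1154 + 0.3857i, |z|^2 = 0.1621
Iter 12: z = -0.1394 + 0.3810i, |z|^2 = 0.1646
Iter 13: z = -0.1297 + 0.3638i, |z|^2 = 0.1491
Iter 14: z = -0.1195 + 0.3756i, |z|^2 = 0.1554
Iter 15: z = -0.1308 + 0.3802i, |z|^2 = 0.1617
Iter 16: z = -0.1315 + 0.3705i, |z|^2 = 0.1546

Answer: 17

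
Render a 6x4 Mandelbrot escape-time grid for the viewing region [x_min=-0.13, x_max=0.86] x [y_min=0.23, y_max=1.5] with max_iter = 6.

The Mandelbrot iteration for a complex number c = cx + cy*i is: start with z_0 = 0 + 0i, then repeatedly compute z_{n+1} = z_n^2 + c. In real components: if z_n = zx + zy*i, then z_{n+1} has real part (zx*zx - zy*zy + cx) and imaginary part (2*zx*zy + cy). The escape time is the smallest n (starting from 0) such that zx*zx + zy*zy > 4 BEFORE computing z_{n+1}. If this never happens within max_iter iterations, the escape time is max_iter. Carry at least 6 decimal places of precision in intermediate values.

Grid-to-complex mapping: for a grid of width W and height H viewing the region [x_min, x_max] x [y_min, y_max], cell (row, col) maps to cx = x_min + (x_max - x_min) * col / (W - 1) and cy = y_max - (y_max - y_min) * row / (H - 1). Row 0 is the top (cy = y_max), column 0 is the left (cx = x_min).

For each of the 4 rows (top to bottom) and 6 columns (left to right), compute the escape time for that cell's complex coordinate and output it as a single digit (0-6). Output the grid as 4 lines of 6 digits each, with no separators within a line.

(row=0, col=0): c = -0.1300 + 1.5000i → escape time 2
(row=0, col=1): c = 0.0680 + 1.5000i → escape time 2
(row=0, col=2): c = 0.2660 + 1.5000i → escape time 2
(row=0, col=3): c = 0.4640 + 1.5000i → escape time 2
(row=0, col=4): c = 0.6620 + 1.5000i → escape time 2
(row=0, col=5): c = 0.8600 + 1.5000i → escape time 2
(row=1, col=0): c = -0.1300 + 1.0767i → escape time 6
(row=1, col=1): c = 0.0680 + 1.0767i → escape time 4
(row=1, col=2): c = 0.2660 + 1.0767i → escape time 3
(row=1, col=3): c = 0.4640 + 1.0767i → escape time 2
(row=1, col=4): c = 0.6620 + 1.0767i → escape time 2
(row=1, col=5): c = 0.8600 + 1.0767i → escape time 2
(row=2, col=0): c = -0.1300 + 0.6533i → escape time 6
(row=2, col=1): c = 0.0680 + 0.6533i → escape time 6
(row=2, col=2): c = 0.2660 + 0.6533i → escape time 6
(row=2, col=3): c = 0.4640 + 0.6533i → escape time 4
(row=2, col=4): c = 0.6620 + 0.6533i → escape time 3
(row=2, col=5): c = 0.8600 + 0.6533i → escape time 2
(row=3, col=0): c = -0.1300 + 0.2300i → escape time 6
(row=3, col=1): c = 0.0680 + 0.2300i → escape time 6
(row=3, col=2): c = 0.2660 + 0.2300i → escape time 6
(row=3, col=3): c = 0.4640 + 0.2300i → escape time 6
(row=3, col=4): c = 0.6620 + 0.2300i → escape time 4
(row=3, col=5): c = 0.8600 + 0.2300i → escape time 3

Answer: 222222
643222
666432
666643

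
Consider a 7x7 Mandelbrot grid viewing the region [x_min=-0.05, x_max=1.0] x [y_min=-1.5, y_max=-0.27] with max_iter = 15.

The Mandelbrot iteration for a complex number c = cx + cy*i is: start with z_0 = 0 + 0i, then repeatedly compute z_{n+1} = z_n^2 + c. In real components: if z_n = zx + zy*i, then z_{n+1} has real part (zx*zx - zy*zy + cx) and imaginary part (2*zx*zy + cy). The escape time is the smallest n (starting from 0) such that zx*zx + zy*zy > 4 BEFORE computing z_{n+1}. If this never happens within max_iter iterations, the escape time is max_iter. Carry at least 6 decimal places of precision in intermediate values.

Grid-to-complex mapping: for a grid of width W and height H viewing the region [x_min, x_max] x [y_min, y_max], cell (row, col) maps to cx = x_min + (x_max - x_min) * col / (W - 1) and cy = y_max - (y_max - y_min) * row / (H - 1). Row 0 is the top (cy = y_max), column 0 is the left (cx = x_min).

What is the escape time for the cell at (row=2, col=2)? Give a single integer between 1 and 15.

Answer: 7

Derivation:
z_0 = 0 + 0i, c = 0.3000 + -0.6800i
Iter 1: z = 0.3000 + -0.6800i, |z|^2 = 0.5524
Iter 2: z = -0.0724 + -1.0880i, |z|^2 = 1.1890
Iter 3: z = -0.8785 + -0.5225i, |z|^2 = 1.0447
Iter 4: z = 0.7988 + 0.2380i, |z|^2 = 0.6947
Iter 5: z = 0.8815 + -0.2998i, |z|^2 = 0.8669
Iter 6: z = 0.9871 + -1.2086i, |z|^2 = 2.4350
Iter 7: z = -0.1863 + -3.0659i, |z|^2 = 9.4347
Escaped at iteration 7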